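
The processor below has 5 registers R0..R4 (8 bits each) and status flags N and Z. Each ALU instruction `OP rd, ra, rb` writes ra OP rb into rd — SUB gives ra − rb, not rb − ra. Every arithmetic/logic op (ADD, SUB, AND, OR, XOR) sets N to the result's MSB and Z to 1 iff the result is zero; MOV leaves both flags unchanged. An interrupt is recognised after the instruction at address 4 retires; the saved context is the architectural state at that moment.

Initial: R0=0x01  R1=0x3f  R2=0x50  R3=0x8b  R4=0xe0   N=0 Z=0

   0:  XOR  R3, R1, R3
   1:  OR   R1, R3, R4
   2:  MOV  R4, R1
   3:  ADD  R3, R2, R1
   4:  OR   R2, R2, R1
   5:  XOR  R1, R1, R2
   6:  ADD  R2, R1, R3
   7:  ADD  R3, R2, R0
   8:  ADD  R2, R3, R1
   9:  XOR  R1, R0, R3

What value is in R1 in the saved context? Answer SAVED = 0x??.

SAVED = 0xf4

after  0: R0=0x01 R1=0x3f R2=0x50 R3=0xb4 R4=0xe0  N=1 Z=0
after  1: R0=0x01 R1=0xf4 R2=0x50 R3=0xb4 R4=0xe0  N=1 Z=0
after  2: R0=0x01 R1=0xf4 R2=0x50 R3=0xb4 R4=0xf4  N=1 Z=0
after  3: R0=0x01 R1=0xf4 R2=0x50 R3=0x44 R4=0xf4  N=0 Z=0
after  4: R0=0x01 R1=0xf4 R2=0xf4 R3=0x44 R4=0xf4  N=1 Z=0
-- IRQ taken; context saved, return-PC = 5 --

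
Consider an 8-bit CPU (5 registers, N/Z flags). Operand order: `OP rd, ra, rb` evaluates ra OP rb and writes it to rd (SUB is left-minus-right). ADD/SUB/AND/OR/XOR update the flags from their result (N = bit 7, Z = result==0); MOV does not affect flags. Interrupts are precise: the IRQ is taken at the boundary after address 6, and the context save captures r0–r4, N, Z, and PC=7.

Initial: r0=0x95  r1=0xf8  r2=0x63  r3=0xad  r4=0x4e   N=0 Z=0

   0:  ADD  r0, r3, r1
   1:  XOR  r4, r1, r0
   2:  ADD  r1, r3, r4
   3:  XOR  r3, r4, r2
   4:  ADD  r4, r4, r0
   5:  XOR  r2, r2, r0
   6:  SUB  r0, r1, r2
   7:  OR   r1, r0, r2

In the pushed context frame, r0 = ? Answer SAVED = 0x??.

SAVED = 0x44

after  0: r0=0xa5 r1=0xf8 r2=0x63 r3=0xad r4=0x4e  N=1 Z=0
after  1: r0=0xa5 r1=0xf8 r2=0x63 r3=0xad r4=0x5d  N=0 Z=0
after  2: r0=0xa5 r1=0x0a r2=0x63 r3=0xad r4=0x5d  N=0 Z=0
after  3: r0=0xa5 r1=0x0a r2=0x63 r3=0x3e r4=0x5d  N=0 Z=0
after  4: r0=0xa5 r1=0x0a r2=0x63 r3=0x3e r4=0x02  N=0 Z=0
after  5: r0=0xa5 r1=0x0a r2=0xc6 r3=0x3e r4=0x02  N=1 Z=0
after  6: r0=0x44 r1=0x0a r2=0xc6 r3=0x3e r4=0x02  N=0 Z=0
-- IRQ taken; context saved, return-PC = 7 --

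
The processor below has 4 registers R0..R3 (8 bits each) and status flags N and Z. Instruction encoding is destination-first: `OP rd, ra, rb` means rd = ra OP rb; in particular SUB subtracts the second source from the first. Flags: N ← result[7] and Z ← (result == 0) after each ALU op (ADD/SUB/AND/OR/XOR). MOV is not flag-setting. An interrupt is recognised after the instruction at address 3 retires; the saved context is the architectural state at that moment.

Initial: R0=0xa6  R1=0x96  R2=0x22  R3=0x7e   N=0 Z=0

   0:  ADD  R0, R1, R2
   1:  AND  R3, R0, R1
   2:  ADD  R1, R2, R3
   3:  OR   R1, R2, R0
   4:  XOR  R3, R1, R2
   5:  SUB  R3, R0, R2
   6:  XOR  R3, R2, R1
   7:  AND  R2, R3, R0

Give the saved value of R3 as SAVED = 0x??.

SAVED = 0x90

after  0: R0=0xb8 R1=0x96 R2=0x22 R3=0x7e  N=1 Z=0
after  1: R0=0xb8 R1=0x96 R2=0x22 R3=0x90  N=1 Z=0
after  2: R0=0xb8 R1=0xb2 R2=0x22 R3=0x90  N=1 Z=0
after  3: R0=0xb8 R1=0xba R2=0x22 R3=0x90  N=1 Z=0
-- IRQ taken; context saved, return-PC = 4 --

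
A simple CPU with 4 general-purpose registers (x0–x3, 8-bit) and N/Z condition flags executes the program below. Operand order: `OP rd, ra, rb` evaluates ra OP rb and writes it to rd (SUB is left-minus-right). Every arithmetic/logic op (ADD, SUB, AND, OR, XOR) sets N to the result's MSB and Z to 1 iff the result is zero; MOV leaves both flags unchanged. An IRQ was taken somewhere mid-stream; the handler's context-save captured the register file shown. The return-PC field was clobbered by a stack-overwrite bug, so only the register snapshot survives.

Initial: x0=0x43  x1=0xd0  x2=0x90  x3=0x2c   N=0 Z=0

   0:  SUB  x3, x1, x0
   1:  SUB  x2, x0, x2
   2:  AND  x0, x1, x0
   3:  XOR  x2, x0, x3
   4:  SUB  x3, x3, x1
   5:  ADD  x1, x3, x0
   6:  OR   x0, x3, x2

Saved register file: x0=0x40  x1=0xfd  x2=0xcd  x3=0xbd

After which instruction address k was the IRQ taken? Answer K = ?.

K = 5

after  0: x0=0x43 x1=0xd0 x2=0x90 x3=0x8d  N=1 Z=0
after  1: x0=0x43 x1=0xd0 x2=0xb3 x3=0x8d  N=1 Z=0
after  2: x0=0x40 x1=0xd0 x2=0xb3 x3=0x8d  N=0 Z=0
after  3: x0=0x40 x1=0xd0 x2=0xcd x3=0x8d  N=1 Z=0
after  4: x0=0x40 x1=0xd0 x2=0xcd x3=0xbd  N=1 Z=0
after  5: x0=0x40 x1=0xfd x2=0xcd x3=0xbd  N=1 Z=0
-- IRQ taken; context saved, return-PC = 6 --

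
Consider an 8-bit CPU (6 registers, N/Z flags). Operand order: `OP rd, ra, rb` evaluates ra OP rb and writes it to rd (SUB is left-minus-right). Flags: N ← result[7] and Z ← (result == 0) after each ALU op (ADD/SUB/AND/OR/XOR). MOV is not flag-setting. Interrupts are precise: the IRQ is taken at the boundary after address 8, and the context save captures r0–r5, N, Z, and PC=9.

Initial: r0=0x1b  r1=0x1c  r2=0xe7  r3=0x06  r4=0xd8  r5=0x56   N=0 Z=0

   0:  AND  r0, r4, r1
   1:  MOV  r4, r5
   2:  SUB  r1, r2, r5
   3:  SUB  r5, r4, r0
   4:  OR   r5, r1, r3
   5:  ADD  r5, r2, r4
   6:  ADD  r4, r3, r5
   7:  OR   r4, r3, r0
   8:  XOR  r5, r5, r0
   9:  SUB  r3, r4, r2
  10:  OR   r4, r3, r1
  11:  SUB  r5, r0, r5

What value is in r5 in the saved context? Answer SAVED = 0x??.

after  0: r0=0x18 r1=0x1c r2=0xe7 r3=0x06 r4=0xd8 r5=0x56  N=0 Z=0
after  1: r0=0x18 r1=0x1c r2=0xe7 r3=0x06 r4=0x56 r5=0x56  N=0 Z=0
after  2: r0=0x18 r1=0x91 r2=0xe7 r3=0x06 r4=0x56 r5=0x56  N=1 Z=0
after  3: r0=0x18 r1=0x91 r2=0xe7 r3=0x06 r4=0x56 r5=0x3e  N=0 Z=0
after  4: r0=0x18 r1=0x91 r2=0xe7 r3=0x06 r4=0x56 r5=0x97  N=1 Z=0
after  5: r0=0x18 r1=0x91 r2=0xe7 r3=0x06 r4=0x56 r5=0x3d  N=0 Z=0
after  6: r0=0x18 r1=0x91 r2=0xe7 r3=0x06 r4=0x43 r5=0x3d  N=0 Z=0
after  7: r0=0x18 r1=0x91 r2=0xe7 r3=0x06 r4=0x1e r5=0x3d  N=0 Z=0
after  8: r0=0x18 r1=0x91 r2=0xe7 r3=0x06 r4=0x1e r5=0x25  N=0 Z=0
-- IRQ taken; context saved, return-PC = 9 --

SAVED = 0x25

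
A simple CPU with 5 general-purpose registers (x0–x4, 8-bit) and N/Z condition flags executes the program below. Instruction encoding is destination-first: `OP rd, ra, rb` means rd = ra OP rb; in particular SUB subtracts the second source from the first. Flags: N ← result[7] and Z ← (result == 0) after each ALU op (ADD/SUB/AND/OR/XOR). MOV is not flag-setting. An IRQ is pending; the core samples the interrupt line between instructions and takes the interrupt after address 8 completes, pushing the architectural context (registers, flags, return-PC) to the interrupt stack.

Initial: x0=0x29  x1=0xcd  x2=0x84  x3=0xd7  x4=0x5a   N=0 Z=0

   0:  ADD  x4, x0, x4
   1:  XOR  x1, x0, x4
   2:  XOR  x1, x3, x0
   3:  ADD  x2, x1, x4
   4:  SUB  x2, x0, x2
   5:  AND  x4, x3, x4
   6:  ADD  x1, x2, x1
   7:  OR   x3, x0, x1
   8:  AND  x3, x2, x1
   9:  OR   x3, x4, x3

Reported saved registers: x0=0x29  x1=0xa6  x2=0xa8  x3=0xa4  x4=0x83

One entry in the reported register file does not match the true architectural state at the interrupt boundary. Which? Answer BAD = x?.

after  0: x0=0x29 x1=0xcd x2=0x84 x3=0xd7 x4=0x83  N=1 Z=0
after  1: x0=0x29 x1=0xaa x2=0x84 x3=0xd7 x4=0x83  N=1 Z=0
after  2: x0=0x29 x1=0xfe x2=0x84 x3=0xd7 x4=0x83  N=1 Z=0
after  3: x0=0x29 x1=0xfe x2=0x81 x3=0xd7 x4=0x83  N=1 Z=0
after  4: x0=0x29 x1=0xfe x2=0xa8 x3=0xd7 x4=0x83  N=1 Z=0
after  5: x0=0x29 x1=0xfe x2=0xa8 x3=0xd7 x4=0x83  N=1 Z=0
after  6: x0=0x29 x1=0xa6 x2=0xa8 x3=0xd7 x4=0x83  N=1 Z=0
after  7: x0=0x29 x1=0xa6 x2=0xa8 x3=0xaf x4=0x83  N=1 Z=0
after  8: x0=0x29 x1=0xa6 x2=0xa8 x3=0xa0 x4=0x83  N=1 Z=0
-- IRQ taken; context saved, return-PC = 9 --
mismatch: x3: reported 0xa4 vs actual 0xa0

BAD = x3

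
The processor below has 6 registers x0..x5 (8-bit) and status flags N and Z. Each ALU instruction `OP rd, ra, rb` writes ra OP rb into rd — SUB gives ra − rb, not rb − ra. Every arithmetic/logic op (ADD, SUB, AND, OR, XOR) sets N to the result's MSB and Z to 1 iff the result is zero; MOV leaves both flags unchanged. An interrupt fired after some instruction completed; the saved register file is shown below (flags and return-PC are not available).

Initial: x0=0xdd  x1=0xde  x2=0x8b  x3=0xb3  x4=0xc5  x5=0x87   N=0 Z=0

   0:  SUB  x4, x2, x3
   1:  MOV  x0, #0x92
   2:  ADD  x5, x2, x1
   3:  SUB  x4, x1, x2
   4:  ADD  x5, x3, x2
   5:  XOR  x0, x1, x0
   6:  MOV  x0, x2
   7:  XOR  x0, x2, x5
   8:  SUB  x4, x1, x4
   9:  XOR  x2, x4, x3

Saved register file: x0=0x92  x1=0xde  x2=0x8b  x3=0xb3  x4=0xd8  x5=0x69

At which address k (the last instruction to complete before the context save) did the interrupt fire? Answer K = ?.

K = 2

after  0: x0=0xdd x1=0xde x2=0x8b x3=0xb3 x4=0xd8 x5=0x87  N=1 Z=0
after  1: x0=0x92 x1=0xde x2=0x8b x3=0xb3 x4=0xd8 x5=0x87  N=1 Z=0
after  2: x0=0x92 x1=0xde x2=0x8b x3=0xb3 x4=0xd8 x5=0x69  N=0 Z=0
-- IRQ taken; context saved, return-PC = 3 --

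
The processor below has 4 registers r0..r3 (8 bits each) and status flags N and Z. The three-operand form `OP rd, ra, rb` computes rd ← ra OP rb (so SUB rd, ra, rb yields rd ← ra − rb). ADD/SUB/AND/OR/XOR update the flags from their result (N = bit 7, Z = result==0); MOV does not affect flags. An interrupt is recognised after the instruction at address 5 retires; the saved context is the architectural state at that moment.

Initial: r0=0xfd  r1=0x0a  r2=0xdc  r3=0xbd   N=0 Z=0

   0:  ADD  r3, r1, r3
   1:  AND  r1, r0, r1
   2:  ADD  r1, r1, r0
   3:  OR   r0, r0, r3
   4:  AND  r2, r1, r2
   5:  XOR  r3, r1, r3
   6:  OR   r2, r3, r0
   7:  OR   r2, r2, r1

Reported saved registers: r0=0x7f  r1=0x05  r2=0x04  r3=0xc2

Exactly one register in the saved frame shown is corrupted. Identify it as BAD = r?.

after  0: r0=0xfd r1=0x0a r2=0xdc r3=0xc7  N=1 Z=0
after  1: r0=0xfd r1=0x08 r2=0xdc r3=0xc7  N=0 Z=0
after  2: r0=0xfd r1=0x05 r2=0xdc r3=0xc7  N=0 Z=0
after  3: r0=0xff r1=0x05 r2=0xdc r3=0xc7  N=1 Z=0
after  4: r0=0xff r1=0x05 r2=0x04 r3=0xc7  N=0 Z=0
after  5: r0=0xff r1=0x05 r2=0x04 r3=0xc2  N=1 Z=0
-- IRQ taken; context saved, return-PC = 6 --
mismatch: r0: reported 0x7f vs actual 0xff

BAD = r0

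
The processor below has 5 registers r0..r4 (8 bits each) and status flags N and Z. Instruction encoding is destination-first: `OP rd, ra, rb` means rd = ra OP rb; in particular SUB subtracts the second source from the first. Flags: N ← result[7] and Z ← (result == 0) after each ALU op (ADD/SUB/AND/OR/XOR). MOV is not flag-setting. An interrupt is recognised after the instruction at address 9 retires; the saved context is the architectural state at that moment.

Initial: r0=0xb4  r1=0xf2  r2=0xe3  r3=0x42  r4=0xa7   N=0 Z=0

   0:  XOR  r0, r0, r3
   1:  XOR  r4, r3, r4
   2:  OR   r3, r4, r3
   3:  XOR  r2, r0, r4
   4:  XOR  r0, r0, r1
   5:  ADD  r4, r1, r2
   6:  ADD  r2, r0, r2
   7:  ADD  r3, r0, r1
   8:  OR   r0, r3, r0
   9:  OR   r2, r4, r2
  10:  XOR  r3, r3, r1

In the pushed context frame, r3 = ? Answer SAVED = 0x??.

after  0: r0=0xf6 r1=0xf2 r2=0xe3 r3=0x42 r4=0xa7  N=1 Z=0
after  1: r0=0xf6 r1=0xf2 r2=0xe3 r3=0x42 r4=0xe5  N=1 Z=0
after  2: r0=0xf6 r1=0xf2 r2=0xe3 r3=0xe7 r4=0xe5  N=1 Z=0
after  3: r0=0xf6 r1=0xf2 r2=0x13 r3=0xe7 r4=0xe5  N=0 Z=0
after  4: r0=0x04 r1=0xf2 r2=0x13 r3=0xe7 r4=0xe5  N=0 Z=0
after  5: r0=0x04 r1=0xf2 r2=0x13 r3=0xe7 r4=0x05  N=0 Z=0
after  6: r0=0x04 r1=0xf2 r2=0x17 r3=0xe7 r4=0x05  N=0 Z=0
after  7: r0=0x04 r1=0xf2 r2=0x17 r3=0xf6 r4=0x05  N=1 Z=0
after  8: r0=0xf6 r1=0xf2 r2=0x17 r3=0xf6 r4=0x05  N=1 Z=0
after  9: r0=0xf6 r1=0xf2 r2=0x17 r3=0xf6 r4=0x05  N=0 Z=0
-- IRQ taken; context saved, return-PC = 10 --

SAVED = 0xf6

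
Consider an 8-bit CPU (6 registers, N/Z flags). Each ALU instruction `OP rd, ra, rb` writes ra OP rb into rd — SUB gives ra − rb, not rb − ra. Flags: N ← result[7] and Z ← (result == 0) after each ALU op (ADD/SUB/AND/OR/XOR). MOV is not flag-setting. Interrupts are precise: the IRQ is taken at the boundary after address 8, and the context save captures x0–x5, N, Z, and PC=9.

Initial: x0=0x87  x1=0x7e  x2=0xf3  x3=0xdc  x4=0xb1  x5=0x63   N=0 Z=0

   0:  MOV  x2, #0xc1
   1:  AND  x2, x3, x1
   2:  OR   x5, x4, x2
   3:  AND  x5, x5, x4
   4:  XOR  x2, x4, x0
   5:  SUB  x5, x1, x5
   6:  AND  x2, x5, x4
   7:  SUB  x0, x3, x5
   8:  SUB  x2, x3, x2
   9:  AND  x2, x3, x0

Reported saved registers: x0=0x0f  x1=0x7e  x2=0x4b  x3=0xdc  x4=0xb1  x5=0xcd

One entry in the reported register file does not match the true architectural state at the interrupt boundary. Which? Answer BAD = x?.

BAD = x2

after  0: x0=0x87 x1=0x7e x2=0xc1 x3=0xdc x4=0xb1 x5=0x63  N=0 Z=0
after  1: x0=0x87 x1=0x7e x2=0x5c x3=0xdc x4=0xb1 x5=0x63  N=0 Z=0
after  2: x0=0x87 x1=0x7e x2=0x5c x3=0xdc x4=0xb1 x5=0xfd  N=1 Z=0
after  3: x0=0x87 x1=0x7e x2=0x5c x3=0xdc x4=0xb1 x5=0xb1  N=1 Z=0
after  4: x0=0x87 x1=0x7e x2=0x36 x3=0xdc x4=0xb1 x5=0xb1  N=0 Z=0
after  5: x0=0x87 x1=0x7e x2=0x36 x3=0xdc x4=0xb1 x5=0xcd  N=1 Z=0
after  6: x0=0x87 x1=0x7e x2=0x81 x3=0xdc x4=0xb1 x5=0xcd  N=1 Z=0
after  7: x0=0x0f x1=0x7e x2=0x81 x3=0xdc x4=0xb1 x5=0xcd  N=0 Z=0
after  8: x0=0x0f x1=0x7e x2=0x5b x3=0xdc x4=0xb1 x5=0xcd  N=0 Z=0
-- IRQ taken; context saved, return-PC = 9 --
mismatch: x2: reported 0x4b vs actual 0x5b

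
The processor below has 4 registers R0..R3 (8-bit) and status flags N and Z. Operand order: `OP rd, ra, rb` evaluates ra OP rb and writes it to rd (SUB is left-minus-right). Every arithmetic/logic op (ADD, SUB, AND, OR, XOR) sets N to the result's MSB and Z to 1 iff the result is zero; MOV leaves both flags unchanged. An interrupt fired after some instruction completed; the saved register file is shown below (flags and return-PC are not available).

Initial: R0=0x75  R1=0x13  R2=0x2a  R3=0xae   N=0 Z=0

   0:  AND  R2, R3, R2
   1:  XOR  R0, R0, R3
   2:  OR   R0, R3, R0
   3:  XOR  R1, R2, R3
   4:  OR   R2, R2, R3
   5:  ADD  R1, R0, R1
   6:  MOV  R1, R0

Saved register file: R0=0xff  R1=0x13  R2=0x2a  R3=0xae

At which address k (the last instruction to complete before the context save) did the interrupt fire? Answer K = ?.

K = 2

after  0: R0=0x75 R1=0x13 R2=0x2a R3=0xae  N=0 Z=0
after  1: R0=0xdb R1=0x13 R2=0x2a R3=0xae  N=1 Z=0
after  2: R0=0xff R1=0x13 R2=0x2a R3=0xae  N=1 Z=0
-- IRQ taken; context saved, return-PC = 3 --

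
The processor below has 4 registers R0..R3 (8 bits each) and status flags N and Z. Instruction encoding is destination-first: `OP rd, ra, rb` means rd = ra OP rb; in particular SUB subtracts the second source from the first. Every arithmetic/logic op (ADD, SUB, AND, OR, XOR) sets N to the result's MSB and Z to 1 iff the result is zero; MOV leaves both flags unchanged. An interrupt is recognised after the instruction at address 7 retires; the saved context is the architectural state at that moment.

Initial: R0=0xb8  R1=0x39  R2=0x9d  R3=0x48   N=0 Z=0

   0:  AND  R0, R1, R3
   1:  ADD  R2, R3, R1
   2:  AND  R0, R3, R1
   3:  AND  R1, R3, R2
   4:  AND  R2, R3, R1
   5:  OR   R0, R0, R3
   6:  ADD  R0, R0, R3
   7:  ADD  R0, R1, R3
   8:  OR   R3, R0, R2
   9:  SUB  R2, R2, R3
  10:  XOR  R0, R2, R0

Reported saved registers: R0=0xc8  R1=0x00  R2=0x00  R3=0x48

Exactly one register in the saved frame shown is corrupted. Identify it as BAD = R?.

after  0: R0=0x08 R1=0x39 R2=0x9d R3=0x48  N=0 Z=0
after  1: R0=0x08 R1=0x39 R2=0x81 R3=0x48  N=1 Z=0
after  2: R0=0x08 R1=0x39 R2=0x81 R3=0x48  N=0 Z=0
after  3: R0=0x08 R1=0x00 R2=0x81 R3=0x48  N=0 Z=1
after  4: R0=0x08 R1=0x00 R2=0x00 R3=0x48  N=0 Z=1
after  5: R0=0x48 R1=0x00 R2=0x00 R3=0x48  N=0 Z=0
after  6: R0=0x90 R1=0x00 R2=0x00 R3=0x48  N=1 Z=0
after  7: R0=0x48 R1=0x00 R2=0x00 R3=0x48  N=0 Z=0
-- IRQ taken; context saved, return-PC = 8 --
mismatch: R0: reported 0xc8 vs actual 0x48

BAD = R0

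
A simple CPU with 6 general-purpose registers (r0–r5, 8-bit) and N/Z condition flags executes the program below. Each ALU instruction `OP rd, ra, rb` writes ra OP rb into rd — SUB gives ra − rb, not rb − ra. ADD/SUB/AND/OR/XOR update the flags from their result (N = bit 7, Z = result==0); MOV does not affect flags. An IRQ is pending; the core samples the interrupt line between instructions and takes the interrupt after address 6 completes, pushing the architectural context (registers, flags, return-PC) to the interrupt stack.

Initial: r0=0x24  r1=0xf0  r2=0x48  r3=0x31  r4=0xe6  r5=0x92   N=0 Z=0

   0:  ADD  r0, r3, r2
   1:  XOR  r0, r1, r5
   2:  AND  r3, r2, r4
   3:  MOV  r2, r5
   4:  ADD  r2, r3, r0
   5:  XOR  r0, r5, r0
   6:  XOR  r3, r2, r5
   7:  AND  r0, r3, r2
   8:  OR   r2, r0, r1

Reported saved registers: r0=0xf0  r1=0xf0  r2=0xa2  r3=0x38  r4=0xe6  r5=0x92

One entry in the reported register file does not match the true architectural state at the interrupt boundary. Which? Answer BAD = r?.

BAD = r3

after  0: r0=0x79 r1=0xf0 r2=0x48 r3=0x31 r4=0xe6 r5=0x92  N=0 Z=0
after  1: r0=0x62 r1=0xf0 r2=0x48 r3=0x31 r4=0xe6 r5=0x92  N=0 Z=0
after  2: r0=0x62 r1=0xf0 r2=0x48 r3=0x40 r4=0xe6 r5=0x92  N=0 Z=0
after  3: r0=0x62 r1=0xf0 r2=0x92 r3=0x40 r4=0xe6 r5=0x92  N=0 Z=0
after  4: r0=0x62 r1=0xf0 r2=0xa2 r3=0x40 r4=0xe6 r5=0x92  N=1 Z=0
after  5: r0=0xf0 r1=0xf0 r2=0xa2 r3=0x40 r4=0xe6 r5=0x92  N=1 Z=0
after  6: r0=0xf0 r1=0xf0 r2=0xa2 r3=0x30 r4=0xe6 r5=0x92  N=0 Z=0
-- IRQ taken; context saved, return-PC = 7 --
mismatch: r3: reported 0x38 vs actual 0x30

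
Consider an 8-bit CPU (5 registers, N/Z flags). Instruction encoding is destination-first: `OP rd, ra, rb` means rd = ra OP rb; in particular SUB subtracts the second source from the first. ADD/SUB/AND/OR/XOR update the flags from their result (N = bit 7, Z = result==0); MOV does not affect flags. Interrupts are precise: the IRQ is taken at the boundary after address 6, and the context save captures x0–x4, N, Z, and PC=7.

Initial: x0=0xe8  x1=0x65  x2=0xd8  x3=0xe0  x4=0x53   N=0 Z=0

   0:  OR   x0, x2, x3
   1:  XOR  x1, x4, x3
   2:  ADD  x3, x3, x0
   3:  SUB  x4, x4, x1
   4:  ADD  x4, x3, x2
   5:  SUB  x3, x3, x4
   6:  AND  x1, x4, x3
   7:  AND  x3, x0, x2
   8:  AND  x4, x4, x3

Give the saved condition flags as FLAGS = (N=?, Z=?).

FLAGS = (N=0, Z=0)

after  0: x0=0xf8 x1=0x65 x2=0xd8 x3=0xe0 x4=0x53  N=1 Z=0
after  1: x0=0xf8 x1=0xb3 x2=0xd8 x3=0xe0 x4=0x53  N=1 Z=0
after  2: x0=0xf8 x1=0xb3 x2=0xd8 x3=0xd8 x4=0x53  N=1 Z=0
after  3: x0=0xf8 x1=0xb3 x2=0xd8 x3=0xd8 x4=0xa0  N=1 Z=0
after  4: x0=0xf8 x1=0xb3 x2=0xd8 x3=0xd8 x4=0xb0  N=1 Z=0
after  5: x0=0xf8 x1=0xb3 x2=0xd8 x3=0x28 x4=0xb0  N=0 Z=0
after  6: x0=0xf8 x1=0x20 x2=0xd8 x3=0x28 x4=0xb0  N=0 Z=0
-- IRQ taken; context saved, return-PC = 7 --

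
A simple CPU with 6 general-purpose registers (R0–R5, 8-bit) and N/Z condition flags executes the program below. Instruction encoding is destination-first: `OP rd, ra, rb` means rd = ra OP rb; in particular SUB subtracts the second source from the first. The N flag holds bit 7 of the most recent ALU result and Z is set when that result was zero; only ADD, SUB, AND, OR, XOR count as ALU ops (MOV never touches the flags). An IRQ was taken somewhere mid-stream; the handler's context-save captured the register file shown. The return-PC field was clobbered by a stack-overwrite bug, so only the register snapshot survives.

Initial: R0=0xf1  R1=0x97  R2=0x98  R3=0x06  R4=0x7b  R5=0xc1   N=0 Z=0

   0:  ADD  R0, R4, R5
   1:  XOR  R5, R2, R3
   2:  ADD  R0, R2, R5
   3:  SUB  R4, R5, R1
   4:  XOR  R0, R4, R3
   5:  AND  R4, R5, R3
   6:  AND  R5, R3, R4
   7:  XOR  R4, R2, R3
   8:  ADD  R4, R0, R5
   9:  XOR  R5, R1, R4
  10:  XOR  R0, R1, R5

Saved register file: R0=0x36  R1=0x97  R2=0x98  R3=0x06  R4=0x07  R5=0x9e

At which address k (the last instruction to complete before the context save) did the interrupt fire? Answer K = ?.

K = 3

after  0: R0=0x3c R1=0x97 R2=0x98 R3=0x06 R4=0x7b R5=0xc1  N=0 Z=0
after  1: R0=0x3c R1=0x97 R2=0x98 R3=0x06 R4=0x7b R5=0x9e  N=1 Z=0
after  2: R0=0x36 R1=0x97 R2=0x98 R3=0x06 R4=0x7b R5=0x9e  N=0 Z=0
after  3: R0=0x36 R1=0x97 R2=0x98 R3=0x06 R4=0x07 R5=0x9e  N=0 Z=0
-- IRQ taken; context saved, return-PC = 4 --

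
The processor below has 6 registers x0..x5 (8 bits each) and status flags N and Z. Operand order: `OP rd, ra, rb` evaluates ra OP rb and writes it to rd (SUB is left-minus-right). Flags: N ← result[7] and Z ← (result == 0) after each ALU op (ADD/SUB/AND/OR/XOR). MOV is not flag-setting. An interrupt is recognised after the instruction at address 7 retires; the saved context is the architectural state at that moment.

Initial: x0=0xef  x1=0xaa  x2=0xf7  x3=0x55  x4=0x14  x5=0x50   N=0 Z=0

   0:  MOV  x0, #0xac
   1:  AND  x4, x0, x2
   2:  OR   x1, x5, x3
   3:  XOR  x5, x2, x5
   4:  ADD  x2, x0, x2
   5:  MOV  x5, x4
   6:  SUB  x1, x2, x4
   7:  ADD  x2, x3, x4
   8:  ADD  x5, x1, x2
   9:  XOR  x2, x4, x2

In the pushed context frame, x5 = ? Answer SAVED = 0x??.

SAVED = 0xa4

after  0: x0=0xac x1=0xaa x2=0xf7 x3=0x55 x4=0x14 x5=0x50  N=0 Z=0
after  1: x0=0xac x1=0xaa x2=0xf7 x3=0x55 x4=0xa4 x5=0x50  N=1 Z=0
after  2: x0=0xac x1=0x55 x2=0xf7 x3=0x55 x4=0xa4 x5=0x50  N=0 Z=0
after  3: x0=0xac x1=0x55 x2=0xf7 x3=0x55 x4=0xa4 x5=0xa7  N=1 Z=0
after  4: x0=0xac x1=0x55 x2=0xa3 x3=0x55 x4=0xa4 x5=0xa7  N=1 Z=0
after  5: x0=0xac x1=0x55 x2=0xa3 x3=0x55 x4=0xa4 x5=0xa4  N=1 Z=0
after  6: x0=0xac x1=0xff x2=0xa3 x3=0x55 x4=0xa4 x5=0xa4  N=1 Z=0
after  7: x0=0xac x1=0xff x2=0xf9 x3=0x55 x4=0xa4 x5=0xa4  N=1 Z=0
-- IRQ taken; context saved, return-PC = 8 --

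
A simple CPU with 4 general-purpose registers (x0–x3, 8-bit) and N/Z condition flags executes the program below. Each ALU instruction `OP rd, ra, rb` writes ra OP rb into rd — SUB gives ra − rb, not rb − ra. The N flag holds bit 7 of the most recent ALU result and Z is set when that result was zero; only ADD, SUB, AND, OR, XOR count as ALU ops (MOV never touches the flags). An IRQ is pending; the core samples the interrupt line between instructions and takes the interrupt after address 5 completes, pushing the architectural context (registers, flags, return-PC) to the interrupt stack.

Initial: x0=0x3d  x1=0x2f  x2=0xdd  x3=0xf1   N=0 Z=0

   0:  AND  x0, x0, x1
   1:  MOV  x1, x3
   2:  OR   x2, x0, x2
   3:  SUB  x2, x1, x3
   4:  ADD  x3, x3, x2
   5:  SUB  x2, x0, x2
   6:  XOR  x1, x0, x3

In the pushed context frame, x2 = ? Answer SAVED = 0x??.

after  0: x0=0x2d x1=0x2f x2=0xdd x3=0xf1  N=0 Z=0
after  1: x0=0x2d x1=0xf1 x2=0xdd x3=0xf1  N=0 Z=0
after  2: x0=0x2d x1=0xf1 x2=0xfd x3=0xf1  N=1 Z=0
after  3: x0=0x2d x1=0xf1 x2=0x00 x3=0xf1  N=0 Z=1
after  4: x0=0x2d x1=0xf1 x2=0x00 x3=0xf1  N=1 Z=0
after  5: x0=0x2d x1=0xf1 x2=0x2d x3=0xf1  N=0 Z=0
-- IRQ taken; context saved, return-PC = 6 --

SAVED = 0x2d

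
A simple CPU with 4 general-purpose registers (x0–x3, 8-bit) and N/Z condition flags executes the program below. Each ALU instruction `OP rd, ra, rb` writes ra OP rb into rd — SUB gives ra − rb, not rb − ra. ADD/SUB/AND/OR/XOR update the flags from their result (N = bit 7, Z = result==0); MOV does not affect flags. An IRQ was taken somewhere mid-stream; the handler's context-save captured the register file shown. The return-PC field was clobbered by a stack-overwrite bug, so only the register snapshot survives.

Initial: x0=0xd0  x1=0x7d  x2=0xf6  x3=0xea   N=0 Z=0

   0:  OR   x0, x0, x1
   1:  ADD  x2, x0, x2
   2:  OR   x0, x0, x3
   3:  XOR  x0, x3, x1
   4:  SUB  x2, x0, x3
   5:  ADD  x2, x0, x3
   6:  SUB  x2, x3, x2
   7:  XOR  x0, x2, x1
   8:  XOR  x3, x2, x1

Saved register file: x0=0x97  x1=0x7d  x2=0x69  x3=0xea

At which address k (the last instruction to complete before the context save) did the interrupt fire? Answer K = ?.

K = 6

after  0: x0=0xfd x1=0x7d x2=0xf6 x3=0xea  N=1 Z=0
after  1: x0=0xfd x1=0x7d x2=0xf3 x3=0xea  N=1 Z=0
after  2: x0=0xff x1=0x7d x2=0xf3 x3=0xea  N=1 Z=0
after  3: x0=0x97 x1=0x7d x2=0xf3 x3=0xea  N=1 Z=0
after  4: x0=0x97 x1=0x7d x2=0xad x3=0xea  N=1 Z=0
after  5: x0=0x97 x1=0x7d x2=0x81 x3=0xea  N=1 Z=0
after  6: x0=0x97 x1=0x7d x2=0x69 x3=0xea  N=0 Z=0
-- IRQ taken; context saved, return-PC = 7 --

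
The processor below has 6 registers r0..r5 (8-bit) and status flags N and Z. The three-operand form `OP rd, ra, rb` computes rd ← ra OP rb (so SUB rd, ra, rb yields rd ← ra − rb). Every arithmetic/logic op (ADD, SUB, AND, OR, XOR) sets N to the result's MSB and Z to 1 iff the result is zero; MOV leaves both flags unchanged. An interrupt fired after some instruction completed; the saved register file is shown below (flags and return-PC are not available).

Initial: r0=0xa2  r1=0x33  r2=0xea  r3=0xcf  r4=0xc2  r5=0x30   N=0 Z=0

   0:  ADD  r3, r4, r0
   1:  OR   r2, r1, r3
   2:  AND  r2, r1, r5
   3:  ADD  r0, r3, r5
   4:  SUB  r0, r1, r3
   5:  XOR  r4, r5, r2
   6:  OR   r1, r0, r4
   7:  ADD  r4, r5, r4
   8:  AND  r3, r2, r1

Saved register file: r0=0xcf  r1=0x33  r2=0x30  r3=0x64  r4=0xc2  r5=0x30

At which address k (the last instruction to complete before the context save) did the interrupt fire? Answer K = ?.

K = 4

after  0: r0=0xa2 r1=0x33 r2=0xea r3=0x64 r4=0xc2 r5=0x30  N=0 Z=0
after  1: r0=0xa2 r1=0x33 r2=0x77 r3=0x64 r4=0xc2 r5=0x30  N=0 Z=0
after  2: r0=0xa2 r1=0x33 r2=0x30 r3=0x64 r4=0xc2 r5=0x30  N=0 Z=0
after  3: r0=0x94 r1=0x33 r2=0x30 r3=0x64 r4=0xc2 r5=0x30  N=1 Z=0
after  4: r0=0xcf r1=0x33 r2=0x30 r3=0x64 r4=0xc2 r5=0x30  N=1 Z=0
-- IRQ taken; context saved, return-PC = 5 --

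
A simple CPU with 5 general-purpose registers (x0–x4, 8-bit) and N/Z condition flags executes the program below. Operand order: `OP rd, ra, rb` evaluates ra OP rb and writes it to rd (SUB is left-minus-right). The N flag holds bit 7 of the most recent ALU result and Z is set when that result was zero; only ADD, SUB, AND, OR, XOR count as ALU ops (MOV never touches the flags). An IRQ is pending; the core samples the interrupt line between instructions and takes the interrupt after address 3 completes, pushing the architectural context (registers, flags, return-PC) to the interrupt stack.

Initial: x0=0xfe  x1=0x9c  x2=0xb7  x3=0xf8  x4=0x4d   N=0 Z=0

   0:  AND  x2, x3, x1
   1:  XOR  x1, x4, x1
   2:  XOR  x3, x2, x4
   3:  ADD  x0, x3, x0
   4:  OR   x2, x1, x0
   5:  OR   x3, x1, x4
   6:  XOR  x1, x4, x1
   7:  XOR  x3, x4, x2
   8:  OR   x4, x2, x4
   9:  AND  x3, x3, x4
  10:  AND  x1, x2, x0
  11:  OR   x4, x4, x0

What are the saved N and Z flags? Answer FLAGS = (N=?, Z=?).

after  0: x0=0xfe x1=0x9c x2=0x98 x3=0xf8 x4=0x4d  N=1 Z=0
after  1: x0=0xfe x1=0xd1 x2=0x98 x3=0xf8 x4=0x4d  N=1 Z=0
after  2: x0=0xfe x1=0xd1 x2=0x98 x3=0xd5 x4=0x4d  N=1 Z=0
after  3: x0=0xd3 x1=0xd1 x2=0x98 x3=0xd5 x4=0x4d  N=1 Z=0
-- IRQ taken; context saved, return-PC = 4 --

FLAGS = (N=1, Z=0)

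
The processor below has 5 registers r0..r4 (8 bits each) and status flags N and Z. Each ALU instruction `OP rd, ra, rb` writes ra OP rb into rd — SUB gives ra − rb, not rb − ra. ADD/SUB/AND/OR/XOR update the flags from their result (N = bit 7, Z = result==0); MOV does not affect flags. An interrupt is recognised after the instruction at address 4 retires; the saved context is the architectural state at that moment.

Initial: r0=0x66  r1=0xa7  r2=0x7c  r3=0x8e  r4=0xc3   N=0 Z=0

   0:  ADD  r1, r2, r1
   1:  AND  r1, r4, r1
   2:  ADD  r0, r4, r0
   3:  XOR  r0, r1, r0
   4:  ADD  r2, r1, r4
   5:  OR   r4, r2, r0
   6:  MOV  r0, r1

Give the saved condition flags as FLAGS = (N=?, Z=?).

after  0: r0=0x66 r1=0x23 r2=0x7c r3=0x8e r4=0xc3  N=0 Z=0
after  1: r0=0x66 r1=0x03 r2=0x7c r3=0x8e r4=0xc3  N=0 Z=0
after  2: r0=0x29 r1=0x03 r2=0x7c r3=0x8e r4=0xc3  N=0 Z=0
after  3: r0=0x2a r1=0x03 r2=0x7c r3=0x8e r4=0xc3  N=0 Z=0
after  4: r0=0x2a r1=0x03 r2=0xc6 r3=0x8e r4=0xc3  N=1 Z=0
-- IRQ taken; context saved, return-PC = 5 --

FLAGS = (N=1, Z=0)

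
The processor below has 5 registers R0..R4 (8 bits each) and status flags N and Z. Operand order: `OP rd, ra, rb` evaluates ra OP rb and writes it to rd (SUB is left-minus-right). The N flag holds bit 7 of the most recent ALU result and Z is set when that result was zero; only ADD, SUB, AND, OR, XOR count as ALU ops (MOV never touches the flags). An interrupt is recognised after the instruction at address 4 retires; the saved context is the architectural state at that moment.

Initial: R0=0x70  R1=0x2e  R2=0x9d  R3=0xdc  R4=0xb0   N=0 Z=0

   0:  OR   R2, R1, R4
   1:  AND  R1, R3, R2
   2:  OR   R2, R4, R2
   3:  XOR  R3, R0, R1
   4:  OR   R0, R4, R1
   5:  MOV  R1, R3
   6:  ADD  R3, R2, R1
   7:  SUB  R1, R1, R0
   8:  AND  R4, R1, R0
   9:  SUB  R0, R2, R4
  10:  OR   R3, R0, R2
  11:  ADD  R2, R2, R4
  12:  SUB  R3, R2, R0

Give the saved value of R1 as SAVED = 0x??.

SAVED = 0x9c

after  0: R0=0x70 R1=0x2e R2=0xbe R3=0xdc R4=0xb0  N=1 Z=0
after  1: R0=0x70 R1=0x9c R2=0xbe R3=0xdc R4=0xb0  N=1 Z=0
after  2: R0=0x70 R1=0x9c R2=0xbe R3=0xdc R4=0xb0  N=1 Z=0
after  3: R0=0x70 R1=0x9c R2=0xbe R3=0xec R4=0xb0  N=1 Z=0
after  4: R0=0xbc R1=0x9c R2=0xbe R3=0xec R4=0xb0  N=1 Z=0
-- IRQ taken; context saved, return-PC = 5 --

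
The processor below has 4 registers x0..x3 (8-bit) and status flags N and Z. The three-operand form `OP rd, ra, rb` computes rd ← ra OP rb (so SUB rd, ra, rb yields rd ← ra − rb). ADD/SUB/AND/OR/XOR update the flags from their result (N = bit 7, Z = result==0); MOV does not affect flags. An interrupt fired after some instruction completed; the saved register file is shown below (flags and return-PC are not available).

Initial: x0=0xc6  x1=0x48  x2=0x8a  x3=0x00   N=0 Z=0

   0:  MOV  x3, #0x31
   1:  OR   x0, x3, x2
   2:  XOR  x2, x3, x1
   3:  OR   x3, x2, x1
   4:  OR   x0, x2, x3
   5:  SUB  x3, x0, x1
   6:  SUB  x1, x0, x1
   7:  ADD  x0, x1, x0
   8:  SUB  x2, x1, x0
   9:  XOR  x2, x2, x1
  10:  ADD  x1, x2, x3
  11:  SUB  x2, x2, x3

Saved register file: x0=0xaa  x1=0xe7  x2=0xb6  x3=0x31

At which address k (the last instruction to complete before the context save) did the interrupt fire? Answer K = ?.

K = 10

after  0: x0=0xc6 x1=0x48 x2=0x8a x3=0x31  N=0 Z=0
after  1: x0=0xbb x1=0x48 x2=0x8a x3=0x31  N=1 Z=0
after  2: x0=0xbb x1=0x48 x2=0x79 x3=0x31  N=0 Z=0
after  3: x0=0xbb x1=0x48 x2=0x79 x3=0x79  N=0 Z=0
after  4: x0=0x79 x1=0x48 x2=0x79 x3=0x79  N=0 Z=0
after  5: x0=0x79 x1=0x48 x2=0x79 x3=0x31  N=0 Z=0
after  6: x0=0x79 x1=0x31 x2=0x79 x3=0x31  N=0 Z=0
after  7: x0=0xaa x1=0x31 x2=0x79 x3=0x31  N=1 Z=0
after  8: x0=0xaa x1=0x31 x2=0x87 x3=0x31  N=1 Z=0
after  9: x0=0xaa x1=0x31 x2=0xb6 x3=0x31  N=1 Z=0
after 10: x0=0xaa x1=0xe7 x2=0xb6 x3=0x31  N=1 Z=0
-- IRQ taken; context saved, return-PC = 11 --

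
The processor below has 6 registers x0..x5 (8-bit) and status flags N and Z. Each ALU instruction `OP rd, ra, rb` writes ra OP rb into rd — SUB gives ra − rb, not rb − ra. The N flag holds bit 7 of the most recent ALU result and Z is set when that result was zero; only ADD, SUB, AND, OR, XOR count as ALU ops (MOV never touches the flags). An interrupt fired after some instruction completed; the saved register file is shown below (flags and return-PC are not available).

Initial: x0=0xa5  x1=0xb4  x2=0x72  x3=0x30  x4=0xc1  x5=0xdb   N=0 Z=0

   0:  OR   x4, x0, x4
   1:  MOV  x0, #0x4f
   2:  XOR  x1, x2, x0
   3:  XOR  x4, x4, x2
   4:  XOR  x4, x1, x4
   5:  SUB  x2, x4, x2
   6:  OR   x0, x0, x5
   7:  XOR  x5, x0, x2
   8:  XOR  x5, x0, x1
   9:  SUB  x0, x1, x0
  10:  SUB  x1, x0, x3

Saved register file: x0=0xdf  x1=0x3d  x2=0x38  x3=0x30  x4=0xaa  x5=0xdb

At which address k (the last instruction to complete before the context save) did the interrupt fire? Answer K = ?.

K = 6

after  0: x0=0xa5 x1=0xb4 x2=0x72 x3=0x30 x4=0xe5 x5=0xdb  N=1 Z=0
after  1: x0=0x4f x1=0xb4 x2=0x72 x3=0x30 x4=0xe5 x5=0xdb  N=1 Z=0
after  2: x0=0x4f x1=0x3d x2=0x72 x3=0x30 x4=0xe5 x5=0xdb  N=0 Z=0
after  3: x0=0x4f x1=0x3d x2=0x72 x3=0x30 x4=0x97 x5=0xdb  N=1 Z=0
after  4: x0=0x4f x1=0x3d x2=0x72 x3=0x30 x4=0xaa x5=0xdb  N=1 Z=0
after  5: x0=0x4f x1=0x3d x2=0x38 x3=0x30 x4=0xaa x5=0xdb  N=0 Z=0
after  6: x0=0xdf x1=0x3d x2=0x38 x3=0x30 x4=0xaa x5=0xdb  N=1 Z=0
-- IRQ taken; context saved, return-PC = 7 --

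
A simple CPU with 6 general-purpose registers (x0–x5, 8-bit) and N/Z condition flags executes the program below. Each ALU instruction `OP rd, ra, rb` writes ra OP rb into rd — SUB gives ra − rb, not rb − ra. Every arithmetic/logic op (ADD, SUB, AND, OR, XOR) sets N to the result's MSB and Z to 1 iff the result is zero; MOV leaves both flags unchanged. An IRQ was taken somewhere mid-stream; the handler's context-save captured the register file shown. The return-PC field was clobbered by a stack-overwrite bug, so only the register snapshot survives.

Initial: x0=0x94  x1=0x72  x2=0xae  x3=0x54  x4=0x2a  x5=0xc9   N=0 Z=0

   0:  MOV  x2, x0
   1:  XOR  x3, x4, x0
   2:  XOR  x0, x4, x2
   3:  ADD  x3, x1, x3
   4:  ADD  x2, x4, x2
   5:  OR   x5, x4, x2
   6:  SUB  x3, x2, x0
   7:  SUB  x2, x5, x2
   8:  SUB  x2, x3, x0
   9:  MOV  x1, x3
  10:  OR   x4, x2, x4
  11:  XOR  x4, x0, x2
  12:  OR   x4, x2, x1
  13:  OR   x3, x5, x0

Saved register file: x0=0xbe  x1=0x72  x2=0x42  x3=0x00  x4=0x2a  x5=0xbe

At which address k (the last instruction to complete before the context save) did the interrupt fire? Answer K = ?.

K = 8

after  0: x0=0x94 x1=0x72 x2=0x94 x3=0x54 x4=0x2a x5=0xc9  N=0 Z=0
after  1: x0=0x94 x1=0x72 x2=0x94 x3=0xbe x4=0x2a x5=0xc9  N=1 Z=0
after  2: x0=0xbe x1=0x72 x2=0x94 x3=0xbe x4=0x2a x5=0xc9  N=1 Z=0
after  3: x0=0xbe x1=0x72 x2=0x94 x3=0x30 x4=0x2a x5=0xc9  N=0 Z=0
after  4: x0=0xbe x1=0x72 x2=0xbe x3=0x30 x4=0x2a x5=0xc9  N=1 Z=0
after  5: x0=0xbe x1=0x72 x2=0xbe x3=0x30 x4=0x2a x5=0xbe  N=1 Z=0
after  6: x0=0xbe x1=0x72 x2=0xbe x3=0x00 x4=0x2a x5=0xbe  N=0 Z=1
after  7: x0=0xbe x1=0x72 x2=0x00 x3=0x00 x4=0x2a x5=0xbe  N=0 Z=1
after  8: x0=0xbe x1=0x72 x2=0x42 x3=0x00 x4=0x2a x5=0xbe  N=0 Z=0
-- IRQ taken; context saved, return-PC = 9 --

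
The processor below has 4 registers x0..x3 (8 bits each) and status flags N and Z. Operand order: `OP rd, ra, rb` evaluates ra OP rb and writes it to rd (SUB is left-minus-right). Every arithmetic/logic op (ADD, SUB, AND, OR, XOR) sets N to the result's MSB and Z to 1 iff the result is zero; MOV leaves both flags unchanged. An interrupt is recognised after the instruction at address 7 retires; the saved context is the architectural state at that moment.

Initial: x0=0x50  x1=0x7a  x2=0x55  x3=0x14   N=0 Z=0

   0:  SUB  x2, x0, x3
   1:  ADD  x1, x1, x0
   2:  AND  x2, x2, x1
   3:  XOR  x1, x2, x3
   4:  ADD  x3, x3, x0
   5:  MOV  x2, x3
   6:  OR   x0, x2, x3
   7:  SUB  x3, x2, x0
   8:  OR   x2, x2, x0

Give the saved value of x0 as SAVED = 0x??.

SAVED = 0x64

after  0: x0=0x50 x1=0x7a x2=0x3c x3=0x14  N=0 Z=0
after  1: x0=0x50 x1=0xca x2=0x3c x3=0x14  N=1 Z=0
after  2: x0=0x50 x1=0xca x2=0x08 x3=0x14  N=0 Z=0
after  3: x0=0x50 x1=0x1c x2=0x08 x3=0x14  N=0 Z=0
after  4: x0=0x50 x1=0x1c x2=0x08 x3=0x64  N=0 Z=0
after  5: x0=0x50 x1=0x1c x2=0x64 x3=0x64  N=0 Z=0
after  6: x0=0x64 x1=0x1c x2=0x64 x3=0x64  N=0 Z=0
after  7: x0=0x64 x1=0x1c x2=0x64 x3=0x00  N=0 Z=1
-- IRQ taken; context saved, return-PC = 8 --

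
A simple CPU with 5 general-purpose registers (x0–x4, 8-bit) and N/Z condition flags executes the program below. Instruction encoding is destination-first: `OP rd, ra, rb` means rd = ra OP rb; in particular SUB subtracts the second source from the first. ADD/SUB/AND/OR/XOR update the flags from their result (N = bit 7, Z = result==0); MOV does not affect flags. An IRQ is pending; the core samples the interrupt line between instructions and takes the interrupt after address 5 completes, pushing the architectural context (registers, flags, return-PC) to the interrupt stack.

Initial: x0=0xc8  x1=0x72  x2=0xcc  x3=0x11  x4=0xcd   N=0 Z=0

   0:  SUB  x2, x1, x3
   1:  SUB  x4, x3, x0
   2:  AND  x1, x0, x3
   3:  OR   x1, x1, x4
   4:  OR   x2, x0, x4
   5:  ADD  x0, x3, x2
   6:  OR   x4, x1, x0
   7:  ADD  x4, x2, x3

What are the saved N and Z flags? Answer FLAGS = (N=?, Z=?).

FLAGS = (N=1, Z=0)

after  0: x0=0xc8 x1=0x72 x2=0x61 x3=0x11 x4=0xcd  N=0 Z=0
after  1: x0=0xc8 x1=0x72 x2=0x61 x3=0x11 x4=0x49  N=0 Z=0
after  2: x0=0xc8 x1=0x00 x2=0x61 x3=0x11 x4=0x49  N=0 Z=1
after  3: x0=0xc8 x1=0x49 x2=0x61 x3=0x11 x4=0x49  N=0 Z=0
after  4: x0=0xc8 x1=0x49 x2=0xc9 x3=0x11 x4=0x49  N=1 Z=0
after  5: x0=0xda x1=0x49 x2=0xc9 x3=0x11 x4=0x49  N=1 Z=0
-- IRQ taken; context saved, return-PC = 6 --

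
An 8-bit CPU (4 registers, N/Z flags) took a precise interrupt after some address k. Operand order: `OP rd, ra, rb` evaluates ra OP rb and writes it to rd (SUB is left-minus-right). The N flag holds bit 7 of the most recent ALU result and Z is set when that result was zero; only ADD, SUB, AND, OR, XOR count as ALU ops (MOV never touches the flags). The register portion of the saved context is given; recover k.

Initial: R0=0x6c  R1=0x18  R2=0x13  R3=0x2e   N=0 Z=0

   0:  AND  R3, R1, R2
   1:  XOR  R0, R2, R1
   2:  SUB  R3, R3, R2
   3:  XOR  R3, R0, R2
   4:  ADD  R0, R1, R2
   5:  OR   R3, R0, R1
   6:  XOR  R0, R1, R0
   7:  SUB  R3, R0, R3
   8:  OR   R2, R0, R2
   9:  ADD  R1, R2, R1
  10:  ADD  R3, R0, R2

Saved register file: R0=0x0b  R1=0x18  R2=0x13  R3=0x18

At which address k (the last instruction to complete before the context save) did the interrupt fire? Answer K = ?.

K = 3

after  0: R0=0x6c R1=0x18 R2=0x13 R3=0x10  N=0 Z=0
after  1: R0=0x0b R1=0x18 R2=0x13 R3=0x10  N=0 Z=0
after  2: R0=0x0b R1=0x18 R2=0x13 R3=0xfd  N=1 Z=0
after  3: R0=0x0b R1=0x18 R2=0x13 R3=0x18  N=0 Z=0
-- IRQ taken; context saved, return-PC = 4 --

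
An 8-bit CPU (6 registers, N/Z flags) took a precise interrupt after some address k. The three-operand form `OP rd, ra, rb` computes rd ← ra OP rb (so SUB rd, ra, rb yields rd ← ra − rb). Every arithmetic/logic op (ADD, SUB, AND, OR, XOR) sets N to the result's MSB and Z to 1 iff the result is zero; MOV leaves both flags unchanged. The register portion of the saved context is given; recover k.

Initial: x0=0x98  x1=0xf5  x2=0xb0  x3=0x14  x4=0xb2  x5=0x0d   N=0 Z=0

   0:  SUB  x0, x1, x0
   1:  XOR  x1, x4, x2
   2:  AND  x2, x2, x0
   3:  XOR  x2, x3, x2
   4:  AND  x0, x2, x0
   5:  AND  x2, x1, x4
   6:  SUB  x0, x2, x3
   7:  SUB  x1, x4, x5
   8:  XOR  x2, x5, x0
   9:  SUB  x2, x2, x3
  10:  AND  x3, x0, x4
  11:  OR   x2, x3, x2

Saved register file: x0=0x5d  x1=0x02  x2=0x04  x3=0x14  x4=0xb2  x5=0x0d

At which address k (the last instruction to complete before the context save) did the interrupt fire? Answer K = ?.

after  0: x0=0x5d x1=0xf5 x2=0xb0 x3=0x14 x4=0xb2 x5=0x0d  N=0 Z=0
after  1: x0=0x5d x1=0x02 x2=0xb0 x3=0x14 x4=0xb2 x5=0x0d  N=0 Z=0
after  2: x0=0x5d x1=0x02 x2=0x10 x3=0x14 x4=0xb2 x5=0x0d  N=0 Z=0
after  3: x0=0x5d x1=0x02 x2=0x04 x3=0x14 x4=0xb2 x5=0x0d  N=0 Z=0
-- IRQ taken; context saved, return-PC = 4 --

K = 3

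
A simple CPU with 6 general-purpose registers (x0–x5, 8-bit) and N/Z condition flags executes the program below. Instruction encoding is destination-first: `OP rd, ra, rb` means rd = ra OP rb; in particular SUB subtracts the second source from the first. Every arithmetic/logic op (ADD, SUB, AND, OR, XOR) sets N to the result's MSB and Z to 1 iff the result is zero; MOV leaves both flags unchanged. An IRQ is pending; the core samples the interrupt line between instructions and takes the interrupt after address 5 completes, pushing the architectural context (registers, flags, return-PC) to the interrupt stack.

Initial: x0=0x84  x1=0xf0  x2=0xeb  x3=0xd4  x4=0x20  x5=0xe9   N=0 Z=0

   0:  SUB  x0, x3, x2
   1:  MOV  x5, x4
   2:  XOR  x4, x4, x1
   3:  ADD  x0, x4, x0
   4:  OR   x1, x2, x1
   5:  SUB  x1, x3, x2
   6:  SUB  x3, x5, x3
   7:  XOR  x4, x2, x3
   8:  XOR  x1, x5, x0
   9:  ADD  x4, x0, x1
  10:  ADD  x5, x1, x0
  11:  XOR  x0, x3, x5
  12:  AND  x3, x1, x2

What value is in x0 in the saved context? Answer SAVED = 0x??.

after  0: x0=0xe9 x1=0xf0 x2=0xeb x3=0xd4 x4=0x20 x5=0xe9  N=1 Z=0
after  1: x0=0xe9 x1=0xf0 x2=0xeb x3=0xd4 x4=0x20 x5=0x20  N=1 Z=0
after  2: x0=0xe9 x1=0xf0 x2=0xeb x3=0xd4 x4=0xd0 x5=0x20  N=1 Z=0
after  3: x0=0xb9 x1=0xf0 x2=0xeb x3=0xd4 x4=0xd0 x5=0x20  N=1 Z=0
after  4: x0=0xb9 x1=0xfb x2=0xeb x3=0xd4 x4=0xd0 x5=0x20  N=1 Z=0
after  5: x0=0xb9 x1=0xe9 x2=0xeb x3=0xd4 x4=0xd0 x5=0x20  N=1 Z=0
-- IRQ taken; context saved, return-PC = 6 --

SAVED = 0xb9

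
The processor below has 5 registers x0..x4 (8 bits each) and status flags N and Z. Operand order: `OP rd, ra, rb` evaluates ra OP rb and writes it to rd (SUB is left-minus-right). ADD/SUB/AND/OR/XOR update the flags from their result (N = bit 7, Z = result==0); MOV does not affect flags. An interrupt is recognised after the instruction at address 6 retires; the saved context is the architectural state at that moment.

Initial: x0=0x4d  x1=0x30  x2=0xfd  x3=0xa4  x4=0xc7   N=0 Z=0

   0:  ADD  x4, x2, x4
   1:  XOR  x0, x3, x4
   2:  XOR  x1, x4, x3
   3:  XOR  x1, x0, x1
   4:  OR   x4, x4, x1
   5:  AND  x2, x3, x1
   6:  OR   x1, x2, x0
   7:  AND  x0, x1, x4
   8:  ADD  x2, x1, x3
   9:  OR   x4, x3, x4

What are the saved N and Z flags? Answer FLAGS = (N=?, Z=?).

after  0: x0=0x4d x1=0x30 x2=0xfd x3=0xa4 x4=0xc4  N=1 Z=0
after  1: x0=0x60 x1=0x30 x2=0xfd x3=0xa4 x4=0xc4  N=0 Z=0
after  2: x0=0x60 x1=0x60 x2=0xfd x3=0xa4 x4=0xc4  N=0 Z=0
after  3: x0=0x60 x1=0x00 x2=0xfd x3=0xa4 x4=0xc4  N=0 Z=1
after  4: x0=0x60 x1=0x00 x2=0xfd x3=0xa4 x4=0xc4  N=1 Z=0
after  5: x0=0x60 x1=0x00 x2=0x00 x3=0xa4 x4=0xc4  N=0 Z=1
after  6: x0=0x60 x1=0x60 x2=0x00 x3=0xa4 x4=0xc4  N=0 Z=0
-- IRQ taken; context saved, return-PC = 7 --

FLAGS = (N=0, Z=0)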